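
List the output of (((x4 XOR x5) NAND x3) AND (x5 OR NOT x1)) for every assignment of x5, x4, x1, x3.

x5 | x4 | x1 | x3 | Output
--------------------------
0 | 0 | 0 | 0 | 1
0 | 0 | 0 | 1 | 1
0 | 0 | 1 | 0 | 0
0 | 0 | 1 | 1 | 0
0 | 1 | 0 | 0 | 1
0 | 1 | 0 | 1 | 0
0 | 1 | 1 | 0 | 0
0 | 1 | 1 | 1 | 0
1 | 0 | 0 | 0 | 1
1 | 0 | 0 | 1 | 0
1 | 0 | 1 | 0 | 1
1 | 0 | 1 | 1 | 0
1 | 1 | 0 | 0 | 1
1 | 1 | 0 | 1 | 1
1 | 1 | 1 | 0 | 1
1 | 1 | 1 | 1 | 1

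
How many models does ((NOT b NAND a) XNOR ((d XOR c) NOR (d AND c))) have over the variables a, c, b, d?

Satisfying assignments: (0,0,0,0), (0,0,1,0), (1,0,0,1), (1,0,1,0), (1,1,0,0), (1,1,0,1)
Count: 6 out of 16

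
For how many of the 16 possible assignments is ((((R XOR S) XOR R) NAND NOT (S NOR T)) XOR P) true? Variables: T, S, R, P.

Satisfying assignments: (0,0,0,0), (0,0,1,0), (0,1,0,1), (0,1,1,1), (1,0,0,0), (1,0,1,0), (1,1,0,1), (1,1,1,1)
Count: 8 out of 16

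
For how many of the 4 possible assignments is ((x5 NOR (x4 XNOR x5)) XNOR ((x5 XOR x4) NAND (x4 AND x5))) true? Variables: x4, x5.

Satisfying assignments: (1,0)
Count: 1 out of 4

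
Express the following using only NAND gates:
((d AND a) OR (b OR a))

((((d NAND a) NAND (d NAND a)) NAND ((d NAND a) NAND (d NAND a))) NAND (((b NAND b) NAND (a NAND a)) NAND ((b NAND b) NAND (a NAND a))))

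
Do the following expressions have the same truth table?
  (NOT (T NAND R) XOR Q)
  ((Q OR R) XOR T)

No. Counterexample: with T=0, Q=0, R=1, Expression 1 = 0 but Expression 2 = 1.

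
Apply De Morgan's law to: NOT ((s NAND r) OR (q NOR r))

NOT (s NAND r) AND NOT (q NOR r)
De Morgan's: NOT(OR of terms) = AND of negations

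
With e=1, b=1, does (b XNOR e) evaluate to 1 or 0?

Substituting: (1 XNOR 1)
= 1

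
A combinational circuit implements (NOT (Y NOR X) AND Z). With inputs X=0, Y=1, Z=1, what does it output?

Substituting: (NOT (1 NOR 0) AND 1)
= 1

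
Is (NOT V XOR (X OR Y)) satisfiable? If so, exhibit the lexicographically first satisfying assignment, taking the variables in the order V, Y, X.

V=0, Y=0, X=0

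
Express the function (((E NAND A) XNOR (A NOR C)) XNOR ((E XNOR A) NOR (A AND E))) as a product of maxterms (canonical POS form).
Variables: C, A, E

ΠM(0, 2, 3, 5, 6, 7) = (C OR A OR E) AND (C OR NOT A OR E) AND (C OR NOT A OR NOT E) AND (NOT C OR A OR NOT E) AND (NOT C OR NOT A OR E) AND (NOT C OR NOT A OR NOT E)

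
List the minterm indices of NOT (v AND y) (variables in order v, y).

Σm(0, 1, 2) = (NOT v AND NOT y) OR (NOT v AND y) OR (v AND NOT y)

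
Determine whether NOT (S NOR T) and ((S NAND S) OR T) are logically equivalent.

No. Counterexample: with T=0, S=0, Expression 1 = 0 but Expression 2 = 1.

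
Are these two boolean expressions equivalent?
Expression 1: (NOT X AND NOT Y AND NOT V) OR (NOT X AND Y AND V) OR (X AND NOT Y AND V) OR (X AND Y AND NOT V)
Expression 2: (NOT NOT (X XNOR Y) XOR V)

Yes, they are equivalent — the two output columns agree on all 8 assignments:
X | Y | V | Expression 1 | Expression 2
---------------------------------------
0 | 0 | 0 | 1 | 1
0 | 0 | 1 | 0 | 0
0 | 1 | 0 | 0 | 0
0 | 1 | 1 | 1 | 1
1 | 0 | 0 | 0 | 0
1 | 0 | 1 | 1 | 1
1 | 1 | 0 | 1 | 1
1 | 1 | 1 | 0 | 0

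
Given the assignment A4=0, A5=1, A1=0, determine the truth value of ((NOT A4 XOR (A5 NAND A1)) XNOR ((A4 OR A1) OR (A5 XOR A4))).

Substituting: ((NOT 0 XOR (1 NAND 0)) XNOR ((0 OR 0) OR (1 XOR 0)))
= 0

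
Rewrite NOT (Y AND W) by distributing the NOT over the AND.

NOT Y OR NOT W
De Morgan's: NOT(AND of terms) = OR of negations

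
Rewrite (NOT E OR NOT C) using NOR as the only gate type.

(((E NOR E) NOR (C NOR C)) NOR ((E NOR E) NOR (C NOR C)))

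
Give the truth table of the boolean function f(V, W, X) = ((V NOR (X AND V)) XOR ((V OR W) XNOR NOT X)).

V | W | X | Output
------------------
0 | 0 | 0 | 1
0 | 0 | 1 | 0
0 | 1 | 0 | 0
0 | 1 | 1 | 1
1 | 0 | 0 | 1
1 | 0 | 1 | 0
1 | 1 | 0 | 1
1 | 1 | 1 | 0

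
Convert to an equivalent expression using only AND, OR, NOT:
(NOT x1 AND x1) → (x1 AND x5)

NOT (NOT x1 AND x1) OR (x1 AND x5)
(Implication elimination: A → B = NOT A OR B)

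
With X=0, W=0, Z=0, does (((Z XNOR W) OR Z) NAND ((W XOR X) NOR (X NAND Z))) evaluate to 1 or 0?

Substituting: (((0 XNOR 0) OR 0) NAND ((0 XOR 0) NOR (0 NAND 0)))
= 1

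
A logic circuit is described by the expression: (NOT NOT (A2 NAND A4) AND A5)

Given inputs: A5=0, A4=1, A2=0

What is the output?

Substituting: (NOT NOT (0 NAND 1) AND 0)
= 0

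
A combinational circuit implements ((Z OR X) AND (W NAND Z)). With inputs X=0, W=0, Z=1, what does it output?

Substituting: ((1 OR 0) AND (0 NAND 1))
= 1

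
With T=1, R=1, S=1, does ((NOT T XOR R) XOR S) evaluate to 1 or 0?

Substituting: ((NOT 1 XOR 1) XOR 1)
= 0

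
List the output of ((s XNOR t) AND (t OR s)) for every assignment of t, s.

t | s | Output
--------------
0 | 0 | 0
0 | 1 | 0
1 | 0 | 0
1 | 1 | 1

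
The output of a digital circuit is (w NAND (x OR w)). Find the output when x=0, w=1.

Substituting: (1 NAND (0 OR 1))
= 0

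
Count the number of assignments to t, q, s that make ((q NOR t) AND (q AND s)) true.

No assignment satisfies the expression.
Count: 0 out of 8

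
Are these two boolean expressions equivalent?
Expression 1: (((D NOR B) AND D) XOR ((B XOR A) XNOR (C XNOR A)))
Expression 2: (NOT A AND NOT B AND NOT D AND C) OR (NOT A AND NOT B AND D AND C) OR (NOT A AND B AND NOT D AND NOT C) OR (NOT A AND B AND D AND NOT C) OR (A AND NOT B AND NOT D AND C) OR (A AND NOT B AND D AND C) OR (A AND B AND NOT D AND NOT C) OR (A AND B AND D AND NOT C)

Yes, they are equivalent — the two output columns agree on all 16 assignments:
A | B | D | C | Expression 1 | Expression 2
-------------------------------------------
0 | 0 | 0 | 0 | 0 | 0
0 | 0 | 0 | 1 | 1 | 1
0 | 0 | 1 | 0 | 0 | 0
0 | 0 | 1 | 1 | 1 | 1
0 | 1 | 0 | 0 | 1 | 1
0 | 1 | 0 | 1 | 0 | 0
0 | 1 | 1 | 0 | 1 | 1
0 | 1 | 1 | 1 | 0 | 0
1 | 0 | 0 | 0 | 0 | 0
1 | 0 | 0 | 1 | 1 | 1
1 | 0 | 1 | 0 | 0 | 0
1 | 0 | 1 | 1 | 1 | 1
1 | 1 | 0 | 0 | 1 | 1
1 | 1 | 0 | 1 | 0 | 0
1 | 1 | 1 | 0 | 1 | 1
1 | 1 | 1 | 1 | 0 | 0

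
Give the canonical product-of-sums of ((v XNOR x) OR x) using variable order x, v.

ΠM(1) = (x OR NOT v)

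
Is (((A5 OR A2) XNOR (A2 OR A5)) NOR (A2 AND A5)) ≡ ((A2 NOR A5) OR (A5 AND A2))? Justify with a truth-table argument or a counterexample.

No. Counterexample: with A2=0, A5=0, Expression 1 = 0 but Expression 2 = 1.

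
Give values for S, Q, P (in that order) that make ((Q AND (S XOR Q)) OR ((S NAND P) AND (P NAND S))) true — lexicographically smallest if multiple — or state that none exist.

S=0, Q=0, P=0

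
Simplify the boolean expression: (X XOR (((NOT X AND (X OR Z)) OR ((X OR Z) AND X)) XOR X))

By XOR self-cancellation ((E XOR v) XOR v = E) then distribution ((E AND v) OR (E AND NOT v) = E):
= (X OR Z)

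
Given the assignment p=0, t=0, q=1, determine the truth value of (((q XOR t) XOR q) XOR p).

Substituting: (((1 XOR 0) XOR 1) XOR 0)
= 0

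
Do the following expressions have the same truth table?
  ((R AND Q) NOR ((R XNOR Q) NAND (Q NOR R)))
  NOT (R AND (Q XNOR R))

No. Counterexample: with Q=0, R=1, Expression 1 = 0 but Expression 2 = 1.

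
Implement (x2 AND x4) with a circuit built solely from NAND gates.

((x2 NAND x4) NAND (x2 NAND x4))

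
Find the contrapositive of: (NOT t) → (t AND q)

Contrapositive: NOT (t AND q) → t
Note: A statement and its contrapositive are logically equivalent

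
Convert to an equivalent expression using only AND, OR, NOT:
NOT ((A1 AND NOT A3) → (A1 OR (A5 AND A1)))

(A1 AND NOT A3) AND NOT (A1 OR (A5 AND A1))
(Negated implication: NOT(A → B) = A AND NOT B)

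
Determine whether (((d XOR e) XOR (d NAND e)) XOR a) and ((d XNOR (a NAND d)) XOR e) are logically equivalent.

No. Counterexample: with a=0, d=0, e=0, Expression 1 = 1 but Expression 2 = 0.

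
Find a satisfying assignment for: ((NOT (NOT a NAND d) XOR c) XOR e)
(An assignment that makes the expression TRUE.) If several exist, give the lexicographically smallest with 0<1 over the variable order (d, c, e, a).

d=0, c=0, e=1, a=0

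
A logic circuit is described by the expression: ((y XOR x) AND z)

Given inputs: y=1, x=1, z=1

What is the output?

Substituting: ((1 XOR 1) AND 1)
= 0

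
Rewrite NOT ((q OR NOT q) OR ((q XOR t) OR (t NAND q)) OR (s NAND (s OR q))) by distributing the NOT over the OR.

NOT (q OR NOT q) AND NOT ((q XOR t) OR (t NAND q)) AND NOT (s NAND (s OR q))
De Morgan's: NOT(OR of terms) = AND of negations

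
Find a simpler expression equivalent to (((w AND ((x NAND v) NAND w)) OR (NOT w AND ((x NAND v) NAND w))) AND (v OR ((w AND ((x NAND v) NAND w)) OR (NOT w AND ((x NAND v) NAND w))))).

By absorption (E AND (E OR v) = E) then distribution ((E AND v) OR (E AND NOT v) = E):
= ((x NAND v) NAND w)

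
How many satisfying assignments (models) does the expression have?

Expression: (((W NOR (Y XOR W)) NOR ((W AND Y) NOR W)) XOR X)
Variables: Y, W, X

Satisfying assignments: (0,0,1), (0,1,0), (1,0,1), (1,1,0)
Count: 4 out of 8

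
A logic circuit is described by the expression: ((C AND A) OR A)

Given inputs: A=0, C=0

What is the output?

Substituting: ((0 AND 0) OR 0)
= 0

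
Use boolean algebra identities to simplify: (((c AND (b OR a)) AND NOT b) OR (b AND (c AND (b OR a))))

By distribution ((E AND v) OR (E AND NOT v) = E):
= (c AND (b OR a))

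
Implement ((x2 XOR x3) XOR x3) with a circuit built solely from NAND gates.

((((x2 NAND (x2 NAND x3)) NAND (x3 NAND (x2 NAND x3))) NAND (((x2 NAND (x2 NAND x3)) NAND (x3 NAND (x2 NAND x3))) NAND x3)) NAND (x3 NAND (((x2 NAND (x2 NAND x3)) NAND (x3 NAND (x2 NAND x3))) NAND x3)))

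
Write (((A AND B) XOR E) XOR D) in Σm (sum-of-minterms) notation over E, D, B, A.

Σm(3, 4, 5, 6, 8, 9, 10, 15) = (NOT E AND NOT D AND B AND A) OR (NOT E AND D AND NOT B AND NOT A) OR (NOT E AND D AND NOT B AND A) OR (NOT E AND D AND B AND NOT A) OR (E AND NOT D AND NOT B AND NOT A) OR (E AND NOT D AND NOT B AND A) OR (E AND NOT D AND B AND NOT A) OR (E AND D AND B AND A)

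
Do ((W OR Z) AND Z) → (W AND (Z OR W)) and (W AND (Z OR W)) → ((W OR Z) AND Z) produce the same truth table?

No, Converse is not equivalent to original (counterexample: V=0, W=0, Z=1)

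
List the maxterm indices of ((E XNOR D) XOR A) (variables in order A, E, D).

ΠM(1, 2, 4, 7) = (A OR E OR NOT D) AND (A OR NOT E OR D) AND (NOT A OR E OR D) AND (NOT A OR NOT E OR NOT D)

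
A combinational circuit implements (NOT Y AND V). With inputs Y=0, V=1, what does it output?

Substituting: (NOT 0 AND 1)
= 1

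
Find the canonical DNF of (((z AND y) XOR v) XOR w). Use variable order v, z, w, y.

(NOT v AND NOT z AND w AND NOT y) OR (NOT v AND NOT z AND w AND y) OR (NOT v AND z AND NOT w AND y) OR (NOT v AND z AND w AND NOT y) OR (v AND NOT z AND NOT w AND NOT y) OR (v AND NOT z AND NOT w AND y) OR (v AND z AND NOT w AND NOT y) OR (v AND z AND w AND y)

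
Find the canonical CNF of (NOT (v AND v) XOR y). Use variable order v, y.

(v OR NOT y) AND (NOT v OR y)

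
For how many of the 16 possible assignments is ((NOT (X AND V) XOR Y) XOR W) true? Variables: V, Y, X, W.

Satisfying assignments: (0,0,0,0), (0,0,1,0), (0,1,0,1), (0,1,1,1), (1,0,0,0), (1,0,1,1), (1,1,0,1), (1,1,1,0)
Count: 8 out of 16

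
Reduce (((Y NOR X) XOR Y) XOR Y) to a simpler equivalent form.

By XOR self-cancellation ((E XOR v) XOR v = E):
= (Y NOR X)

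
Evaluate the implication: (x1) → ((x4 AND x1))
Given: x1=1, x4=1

Antecedent (x1) = 1; consequent ((x4 AND x1)) = 1.
1 → 1 = 1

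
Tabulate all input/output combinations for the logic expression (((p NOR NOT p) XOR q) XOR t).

p | q | t | Output
------------------
0 | 0 | 0 | 0
0 | 0 | 1 | 1
0 | 1 | 0 | 1
0 | 1 | 1 | 0
1 | 0 | 0 | 0
1 | 0 | 1 | 1
1 | 1 | 0 | 1
1 | 1 | 1 | 0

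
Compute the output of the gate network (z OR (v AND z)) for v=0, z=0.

Substituting: (0 OR (0 AND 0))
= 0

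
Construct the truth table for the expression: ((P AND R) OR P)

P | R | Output
--------------
0 | 0 | 0
0 | 1 | 0
1 | 0 | 1
1 | 1 | 1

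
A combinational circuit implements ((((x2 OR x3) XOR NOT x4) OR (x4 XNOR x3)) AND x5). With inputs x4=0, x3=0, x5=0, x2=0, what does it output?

Substituting: ((((0 OR 0) XOR NOT 0) OR (0 XNOR 0)) AND 0)
= 0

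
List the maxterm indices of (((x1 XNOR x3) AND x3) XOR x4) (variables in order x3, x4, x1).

ΠM(0, 1, 4, 7) = (x3 OR x4 OR x1) AND (x3 OR x4 OR NOT x1) AND (NOT x3 OR x4 OR x1) AND (NOT x3 OR NOT x4 OR NOT x1)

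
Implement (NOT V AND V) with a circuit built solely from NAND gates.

(((V NAND V) NAND V) NAND ((V NAND V) NAND V))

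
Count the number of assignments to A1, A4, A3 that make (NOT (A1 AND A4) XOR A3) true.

Satisfying assignments: (0,0,0), (0,1,0), (1,0,0), (1,1,1)
Count: 4 out of 8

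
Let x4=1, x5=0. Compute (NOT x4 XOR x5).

Substituting: (NOT 1 XOR 0)
= 0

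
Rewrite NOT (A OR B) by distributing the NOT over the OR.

NOT A AND NOT B
De Morgan's: NOT(OR of terms) = AND of negations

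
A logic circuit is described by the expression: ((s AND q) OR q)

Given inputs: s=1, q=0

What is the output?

Substituting: ((1 AND 0) OR 0)
= 0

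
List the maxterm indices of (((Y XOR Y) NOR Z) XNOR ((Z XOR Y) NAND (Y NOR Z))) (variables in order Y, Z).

ΠM(1, 3) = (Y OR NOT Z) AND (NOT Y OR NOT Z)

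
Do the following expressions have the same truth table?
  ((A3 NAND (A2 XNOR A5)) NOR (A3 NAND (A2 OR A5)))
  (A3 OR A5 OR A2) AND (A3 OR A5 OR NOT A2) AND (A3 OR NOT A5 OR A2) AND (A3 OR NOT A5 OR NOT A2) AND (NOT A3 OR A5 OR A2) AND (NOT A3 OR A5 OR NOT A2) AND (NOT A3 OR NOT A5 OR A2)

Yes, they are equivalent — the two output columns agree on all 8 assignments:
A3 | A5 | A2 | Expression 1 | Expression 2
------------------------------------------
0 | 0 | 0 | 0 | 0
0 | 0 | 1 | 0 | 0
0 | 1 | 0 | 0 | 0
0 | 1 | 1 | 0 | 0
1 | 0 | 0 | 0 | 0
1 | 0 | 1 | 0 | 0
1 | 1 | 0 | 0 | 0
1 | 1 | 1 | 1 | 1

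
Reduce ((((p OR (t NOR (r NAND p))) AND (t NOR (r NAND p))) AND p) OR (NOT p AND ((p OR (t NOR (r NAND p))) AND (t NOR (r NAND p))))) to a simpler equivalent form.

By distribution ((E AND v) OR (E AND NOT v) = E) then absorption (E AND (E OR v) = E):
= (t NOR (r NAND p))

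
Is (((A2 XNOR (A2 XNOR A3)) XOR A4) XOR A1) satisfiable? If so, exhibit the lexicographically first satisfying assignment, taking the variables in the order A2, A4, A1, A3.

A2=0, A4=0, A1=0, A3=1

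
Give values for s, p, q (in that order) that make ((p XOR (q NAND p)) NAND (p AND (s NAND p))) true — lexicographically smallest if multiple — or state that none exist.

s=0, p=0, q=0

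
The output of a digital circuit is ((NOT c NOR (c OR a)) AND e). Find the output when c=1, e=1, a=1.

Substituting: ((NOT 1 NOR (1 OR 1)) AND 1)
= 0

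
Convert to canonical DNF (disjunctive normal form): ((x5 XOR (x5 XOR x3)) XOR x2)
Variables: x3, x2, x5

(NOT x3 AND x2 AND NOT x5) OR (NOT x3 AND x2 AND x5) OR (x3 AND NOT x2 AND NOT x5) OR (x3 AND NOT x2 AND x5)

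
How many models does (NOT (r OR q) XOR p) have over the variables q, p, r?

Satisfying assignments: (0,0,0), (0,1,1), (1,1,0), (1,1,1)
Count: 4 out of 8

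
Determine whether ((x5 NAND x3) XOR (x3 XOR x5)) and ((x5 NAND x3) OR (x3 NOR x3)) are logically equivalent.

No. Counterexample: with x5=0, x3=1, Expression 1 = 0 but Expression 2 = 1.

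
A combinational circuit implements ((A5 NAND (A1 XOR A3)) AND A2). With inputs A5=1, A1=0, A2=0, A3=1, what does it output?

Substituting: ((1 NAND (0 XOR 1)) AND 0)
= 0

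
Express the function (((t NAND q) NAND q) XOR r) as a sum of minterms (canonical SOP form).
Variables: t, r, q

Σm(0, 3, 4, 5) = (NOT t AND NOT r AND NOT q) OR (NOT t AND r AND q) OR (t AND NOT r AND NOT q) OR (t AND NOT r AND q)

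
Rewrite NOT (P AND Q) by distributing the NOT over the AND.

NOT P OR NOT Q
De Morgan's: NOT(AND of terms) = OR of negations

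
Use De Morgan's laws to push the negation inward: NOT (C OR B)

NOT C AND NOT B
De Morgan's: NOT(OR of terms) = AND of negations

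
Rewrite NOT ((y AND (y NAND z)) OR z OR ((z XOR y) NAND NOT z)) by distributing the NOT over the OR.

NOT (y AND (y NAND z)) AND NOT z AND NOT ((z XOR y) NAND NOT z)
De Morgan's: NOT(OR of terms) = AND of negations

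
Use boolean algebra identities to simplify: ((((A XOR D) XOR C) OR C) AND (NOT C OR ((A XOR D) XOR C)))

By distribution ((E OR v) AND (E OR NOT v) = E):
= ((A XOR D) XOR C)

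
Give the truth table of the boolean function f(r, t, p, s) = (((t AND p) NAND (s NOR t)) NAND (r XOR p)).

r | t | p | s | Output
----------------------
0 | 0 | 0 | 0 | 1
0 | 0 | 0 | 1 | 1
0 | 0 | 1 | 0 | 0
0 | 0 | 1 | 1 | 0
0 | 1 | 0 | 0 | 1
0 | 1 | 0 | 1 | 1
0 | 1 | 1 | 0 | 0
0 | 1 | 1 | 1 | 0
1 | 0 | 0 | 0 | 0
1 | 0 | 0 | 1 | 0
1 | 0 | 1 | 0 | 1
1 | 0 | 1 | 1 | 1
1 | 1 | 0 | 0 | 0
1 | 1 | 0 | 1 | 0
1 | 1 | 1 | 0 | 1
1 | 1 | 1 | 1 | 1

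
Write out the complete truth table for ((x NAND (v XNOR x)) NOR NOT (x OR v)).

x | v | Output
--------------
0 | 0 | 0
0 | 1 | 0
1 | 0 | 0
1 | 1 | 1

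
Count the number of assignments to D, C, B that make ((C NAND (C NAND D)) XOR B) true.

Satisfying assignments: (0,0,0), (0,1,1), (1,0,0), (1,1,0)
Count: 4 out of 8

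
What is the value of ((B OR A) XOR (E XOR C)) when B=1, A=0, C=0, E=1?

Substituting: ((1 OR 0) XOR (1 XOR 0))
= 0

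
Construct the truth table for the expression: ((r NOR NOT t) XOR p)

t | r | p | Output
------------------
0 | 0 | 0 | 0
0 | 0 | 1 | 1
0 | 1 | 0 | 0
0 | 1 | 1 | 1
1 | 0 | 0 | 1
1 | 0 | 1 | 0
1 | 1 | 0 | 0
1 | 1 | 1 | 1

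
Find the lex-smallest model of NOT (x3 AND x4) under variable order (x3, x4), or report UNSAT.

x3=0, x4=0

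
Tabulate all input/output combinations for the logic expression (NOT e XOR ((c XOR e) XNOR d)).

c | e | d | Output
------------------
0 | 0 | 0 | 0
0 | 0 | 1 | 1
0 | 1 | 0 | 0
0 | 1 | 1 | 1
1 | 0 | 0 | 1
1 | 0 | 1 | 0
1 | 1 | 0 | 1
1 | 1 | 1 | 0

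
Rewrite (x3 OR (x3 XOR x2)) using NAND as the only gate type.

((x3 NAND x3) NAND (((x3 NAND (x3 NAND x2)) NAND (x2 NAND (x3 NAND x2))) NAND ((x3 NAND (x3 NAND x2)) NAND (x2 NAND (x3 NAND x2)))))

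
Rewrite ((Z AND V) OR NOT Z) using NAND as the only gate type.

((((Z NAND V) NAND (Z NAND V)) NAND ((Z NAND V) NAND (Z NAND V))) NAND ((Z NAND Z) NAND (Z NAND Z)))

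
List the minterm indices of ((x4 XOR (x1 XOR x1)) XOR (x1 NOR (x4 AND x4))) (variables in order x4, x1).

Σm(0, 2, 3) = (NOT x4 AND NOT x1) OR (x4 AND NOT x1) OR (x4 AND x1)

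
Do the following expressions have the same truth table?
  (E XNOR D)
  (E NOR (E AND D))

No. Counterexample: with D=1, E=0, Expression 1 = 0 but Expression 2 = 1.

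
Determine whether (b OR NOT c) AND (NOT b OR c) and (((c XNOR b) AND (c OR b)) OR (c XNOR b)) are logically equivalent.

Yes, they are equivalent — the two output columns agree on all 4 assignments:
b | c | Expression 1 | Expression 2
-----------------------------------
0 | 0 | 1 | 1
0 | 1 | 0 | 0
1 | 0 | 0 | 0
1 | 1 | 1 | 1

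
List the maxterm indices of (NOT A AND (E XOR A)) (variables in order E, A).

ΠM(0, 1, 3) = (E OR A) AND (E OR NOT A) AND (NOT E OR NOT A)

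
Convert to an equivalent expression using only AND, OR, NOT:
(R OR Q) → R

NOT (R OR Q) OR R
(Implication elimination: A → B = NOT A OR B)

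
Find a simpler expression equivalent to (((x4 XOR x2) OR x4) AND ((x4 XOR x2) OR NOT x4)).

By distribution ((E OR v) AND (E OR NOT v) = E):
= (x4 XOR x2)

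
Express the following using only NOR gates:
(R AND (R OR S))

((R NOR R) NOR (((R NOR S) NOR (R NOR S)) NOR ((R NOR S) NOR (R NOR S))))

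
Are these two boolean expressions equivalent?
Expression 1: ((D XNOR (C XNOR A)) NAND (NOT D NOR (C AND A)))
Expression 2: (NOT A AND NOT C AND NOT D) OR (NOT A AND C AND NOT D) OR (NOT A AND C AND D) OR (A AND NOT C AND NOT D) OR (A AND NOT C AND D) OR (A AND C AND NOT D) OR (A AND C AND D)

Yes, they are equivalent — the two output columns agree on all 8 assignments:
A | C | D | Expression 1 | Expression 2
---------------------------------------
0 | 0 | 0 | 1 | 1
0 | 0 | 1 | 0 | 0
0 | 1 | 0 | 1 | 1
0 | 1 | 1 | 1 | 1
1 | 0 | 0 | 1 | 1
1 | 0 | 1 | 1 | 1
1 | 1 | 0 | 1 | 1
1 | 1 | 1 | 1 | 1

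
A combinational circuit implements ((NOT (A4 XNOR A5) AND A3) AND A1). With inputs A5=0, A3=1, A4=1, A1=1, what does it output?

Substituting: ((NOT (1 XNOR 0) AND 1) AND 1)
= 1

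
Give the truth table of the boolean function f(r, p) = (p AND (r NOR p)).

r | p | Output
--------------
0 | 0 | 0
0 | 1 | 0
1 | 0 | 0
1 | 1 | 0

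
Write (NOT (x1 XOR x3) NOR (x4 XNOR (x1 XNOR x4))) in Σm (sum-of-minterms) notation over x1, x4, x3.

Σm(1, 3) = (NOT x1 AND NOT x4 AND x3) OR (NOT x1 AND x4 AND x3)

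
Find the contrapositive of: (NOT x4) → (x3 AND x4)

Contrapositive: NOT (x3 AND x4) → x4
Note: A statement and its contrapositive are logically equivalent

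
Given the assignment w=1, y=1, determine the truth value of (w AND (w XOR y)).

Substituting: (1 AND (1 XOR 1))
= 0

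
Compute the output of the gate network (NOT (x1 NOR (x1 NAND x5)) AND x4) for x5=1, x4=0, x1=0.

Substituting: (NOT (0 NOR (0 NAND 1)) AND 0)
= 0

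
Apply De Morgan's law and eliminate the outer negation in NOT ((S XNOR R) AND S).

NOT (S XNOR R) OR NOT S
De Morgan's: NOT(AND of terms) = OR of negations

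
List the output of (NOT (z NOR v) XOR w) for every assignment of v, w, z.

v | w | z | Output
------------------
0 | 0 | 0 | 0
0 | 0 | 1 | 1
0 | 1 | 0 | 1
0 | 1 | 1 | 0
1 | 0 | 0 | 1
1 | 0 | 1 | 1
1 | 1 | 0 | 0
1 | 1 | 1 | 0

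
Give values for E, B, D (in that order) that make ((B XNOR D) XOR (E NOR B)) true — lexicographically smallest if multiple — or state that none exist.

E=0, B=0, D=1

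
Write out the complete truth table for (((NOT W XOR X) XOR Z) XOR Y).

X | Z | W | Y | Output
----------------------
0 | 0 | 0 | 0 | 1
0 | 0 | 0 | 1 | 0
0 | 0 | 1 | 0 | 0
0 | 0 | 1 | 1 | 1
0 | 1 | 0 | 0 | 0
0 | 1 | 0 | 1 | 1
0 | 1 | 1 | 0 | 1
0 | 1 | 1 | 1 | 0
1 | 0 | 0 | 0 | 0
1 | 0 | 0 | 1 | 1
1 | 0 | 1 | 0 | 1
1 | 0 | 1 | 1 | 0
1 | 1 | 0 | 0 | 1
1 | 1 | 0 | 1 | 0
1 | 1 | 1 | 0 | 0
1 | 1 | 1 | 1 | 1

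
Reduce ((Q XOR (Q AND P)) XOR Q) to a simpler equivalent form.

By XOR self-cancellation ((E XOR v) XOR v = E):
= (Q AND P)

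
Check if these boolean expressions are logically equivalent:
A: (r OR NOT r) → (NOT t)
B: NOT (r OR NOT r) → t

No, Inverse is not equivalent to original (counterexample: t=1, r=0)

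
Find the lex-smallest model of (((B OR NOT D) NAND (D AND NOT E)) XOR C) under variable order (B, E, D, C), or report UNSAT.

B=0, E=0, D=0, C=0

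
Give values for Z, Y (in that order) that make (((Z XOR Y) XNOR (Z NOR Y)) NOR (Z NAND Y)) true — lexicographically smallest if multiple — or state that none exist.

UNSATISFIABLE - no assignment makes this expression true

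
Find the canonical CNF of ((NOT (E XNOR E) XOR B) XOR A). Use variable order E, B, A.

(E OR B OR A) AND (E OR NOT B OR NOT A) AND (NOT E OR B OR A) AND (NOT E OR NOT B OR NOT A)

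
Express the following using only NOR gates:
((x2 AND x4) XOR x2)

((((((x2 NOR x2) NOR (x4 NOR x4)) NOR x2) NOR (((x2 NOR x2) NOR (x4 NOR x4)) NOR x2)) NOR ((((x2 NOR x2) NOR (x4 NOR x4)) NOR x2) NOR (((x2 NOR x2) NOR (x4 NOR x4)) NOR x2))) NOR ((((((x2 NOR x2) NOR (x4 NOR x4)) NOR ((x2 NOR x2) NOR (x4 NOR x4))) NOR (x2 NOR x2)) NOR ((((x2 NOR x2) NOR (x4 NOR x4)) NOR ((x2 NOR x2) NOR (x4 NOR x4))) NOR (x2 NOR x2))) NOR (((((x2 NOR x2) NOR (x4 NOR x4)) NOR ((x2 NOR x2) NOR (x4 NOR x4))) NOR (x2 NOR x2)) NOR ((((x2 NOR x2) NOR (x4 NOR x4)) NOR ((x2 NOR x2) NOR (x4 NOR x4))) NOR (x2 NOR x2)))))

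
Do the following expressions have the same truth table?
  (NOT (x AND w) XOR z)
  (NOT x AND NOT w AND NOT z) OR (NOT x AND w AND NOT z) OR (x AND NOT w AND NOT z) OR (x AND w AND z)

Yes, they are equivalent — the two output columns agree on all 8 assignments:
x | w | z | Expression 1 | Expression 2
---------------------------------------
0 | 0 | 0 | 1 | 1
0 | 0 | 1 | 0 | 0
0 | 1 | 0 | 1 | 1
0 | 1 | 1 | 0 | 0
1 | 0 | 0 | 1 | 1
1 | 0 | 1 | 0 | 0
1 | 1 | 0 | 0 | 0
1 | 1 | 1 | 1 | 1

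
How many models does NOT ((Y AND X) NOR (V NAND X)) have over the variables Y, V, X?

Satisfying assignments: (0,0,0), (0,0,1), (0,1,0), (1,0,0), (1,0,1), (1,1,0), (1,1,1)
Count: 7 out of 8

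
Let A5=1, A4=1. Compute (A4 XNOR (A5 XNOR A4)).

Substituting: (1 XNOR (1 XNOR 1))
= 1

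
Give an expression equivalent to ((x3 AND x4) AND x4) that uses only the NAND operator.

((((x3 NAND x4) NAND (x3 NAND x4)) NAND x4) NAND (((x3 NAND x4) NAND (x3 NAND x4)) NAND x4))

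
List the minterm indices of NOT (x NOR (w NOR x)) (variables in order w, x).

Σm(0, 1, 3) = (NOT w AND NOT x) OR (NOT w AND x) OR (w AND x)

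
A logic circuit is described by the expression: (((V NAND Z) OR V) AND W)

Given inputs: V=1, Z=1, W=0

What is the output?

Substituting: (((1 NAND 1) OR 1) AND 0)
= 0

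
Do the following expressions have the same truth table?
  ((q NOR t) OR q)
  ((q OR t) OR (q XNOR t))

No. Counterexample: with t=1, q=0, Expression 1 = 0 but Expression 2 = 1.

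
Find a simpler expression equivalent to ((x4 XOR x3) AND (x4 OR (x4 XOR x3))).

By absorption (E AND (E OR v) = E):
= (x4 XOR x3)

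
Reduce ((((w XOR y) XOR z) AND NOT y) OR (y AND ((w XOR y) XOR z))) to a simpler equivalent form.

By distribution ((E AND v) OR (E AND NOT v) = E):
= ((w XOR y) XOR z)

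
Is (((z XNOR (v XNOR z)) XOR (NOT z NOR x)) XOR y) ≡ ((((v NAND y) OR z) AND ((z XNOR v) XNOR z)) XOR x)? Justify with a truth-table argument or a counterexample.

No. Counterexample: with v=0, x=0, z=0, y=1, Expression 1 = 1 but Expression 2 = 0.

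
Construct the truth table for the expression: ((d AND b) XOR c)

d | b | c | Output
------------------
0 | 0 | 0 | 0
0 | 0 | 1 | 1
0 | 1 | 0 | 0
0 | 1 | 1 | 1
1 | 0 | 0 | 0
1 | 0 | 1 | 1
1 | 1 | 0 | 1
1 | 1 | 1 | 0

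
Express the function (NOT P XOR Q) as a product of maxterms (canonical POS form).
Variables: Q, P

ΠM(1, 2) = (Q OR NOT P) AND (NOT Q OR P)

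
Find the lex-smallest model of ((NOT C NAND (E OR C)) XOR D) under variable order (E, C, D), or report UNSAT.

E=0, C=0, D=0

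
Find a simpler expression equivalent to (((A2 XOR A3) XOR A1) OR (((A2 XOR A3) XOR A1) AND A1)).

By absorption (E OR (E AND v) = E):
= ((A2 XOR A3) XOR A1)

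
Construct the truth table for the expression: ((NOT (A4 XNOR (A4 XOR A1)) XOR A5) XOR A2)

A5 | A1 | A2 | A4 | Output
--------------------------
0 | 0 | 0 | 0 | 0
0 | 0 | 0 | 1 | 0
0 | 0 | 1 | 0 | 1
0 | 0 | 1 | 1 | 1
0 | 1 | 0 | 0 | 1
0 | 1 | 0 | 1 | 1
0 | 1 | 1 | 0 | 0
0 | 1 | 1 | 1 | 0
1 | 0 | 0 | 0 | 1
1 | 0 | 0 | 1 | 1
1 | 0 | 1 | 0 | 0
1 | 0 | 1 | 1 | 0
1 | 1 | 0 | 0 | 0
1 | 1 | 0 | 1 | 0
1 | 1 | 1 | 0 | 1
1 | 1 | 1 | 1 | 1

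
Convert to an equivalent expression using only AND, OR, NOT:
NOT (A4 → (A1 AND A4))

A4 AND NOT (A1 AND A4)
(Negated implication: NOT(A → B) = A AND NOT B)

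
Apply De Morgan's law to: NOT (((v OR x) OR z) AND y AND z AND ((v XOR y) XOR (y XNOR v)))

NOT ((v OR x) OR z) OR NOT y OR NOT z OR NOT ((v XOR y) XOR (y XNOR v))
De Morgan's: NOT(AND of terms) = OR of negations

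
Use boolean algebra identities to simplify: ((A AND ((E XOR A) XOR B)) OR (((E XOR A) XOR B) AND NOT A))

By distribution ((E AND v) OR (E AND NOT v) = E):
= ((E XOR A) XOR B)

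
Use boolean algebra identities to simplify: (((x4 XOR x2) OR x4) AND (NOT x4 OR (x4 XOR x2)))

By distribution ((E OR v) AND (E OR NOT v) = E):
= (x4 XOR x2)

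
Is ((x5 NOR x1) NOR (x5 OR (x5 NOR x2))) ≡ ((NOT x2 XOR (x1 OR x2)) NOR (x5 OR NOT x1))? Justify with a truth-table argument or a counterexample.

No. Counterexample: with x1=1, x5=0, x2=0, Expression 1 = 0 but Expression 2 = 1.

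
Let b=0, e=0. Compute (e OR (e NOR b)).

Substituting: (0 OR (0 NOR 0))
= 1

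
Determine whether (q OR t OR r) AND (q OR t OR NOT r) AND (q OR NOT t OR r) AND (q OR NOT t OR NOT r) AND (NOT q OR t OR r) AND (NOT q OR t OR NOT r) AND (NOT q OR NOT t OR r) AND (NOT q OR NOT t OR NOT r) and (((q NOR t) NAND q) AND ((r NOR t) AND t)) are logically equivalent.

Yes, they are equivalent — the two output columns agree on all 8 assignments:
q | t | r | Expression 1 | Expression 2
---------------------------------------
0 | 0 | 0 | 0 | 0
0 | 0 | 1 | 0 | 0
0 | 1 | 0 | 0 | 0
0 | 1 | 1 | 0 | 0
1 | 0 | 0 | 0 | 0
1 | 0 | 1 | 0 | 0
1 | 1 | 0 | 0 | 0
1 | 1 | 1 | 0 | 0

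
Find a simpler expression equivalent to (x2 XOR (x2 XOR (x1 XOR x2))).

By XOR self-cancellation ((E XOR v) XOR v = E):
= (x1 XOR x2)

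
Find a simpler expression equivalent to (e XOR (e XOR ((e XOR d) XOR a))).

By XOR self-cancellation ((E XOR v) XOR v = E):
= ((e XOR d) XOR a)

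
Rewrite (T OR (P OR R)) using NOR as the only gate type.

((T NOR ((P NOR R) NOR (P NOR R))) NOR (T NOR ((P NOR R) NOR (P NOR R))))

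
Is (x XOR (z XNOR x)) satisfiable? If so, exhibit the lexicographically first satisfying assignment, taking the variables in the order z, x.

z=0, x=0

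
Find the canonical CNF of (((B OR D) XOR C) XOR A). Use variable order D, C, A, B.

(D OR C OR A OR B) AND (D OR C OR NOT A OR NOT B) AND (D OR NOT C OR A OR NOT B) AND (D OR NOT C OR NOT A OR B) AND (NOT D OR C OR NOT A OR B) AND (NOT D OR C OR NOT A OR NOT B) AND (NOT D OR NOT C OR A OR B) AND (NOT D OR NOT C OR A OR NOT B)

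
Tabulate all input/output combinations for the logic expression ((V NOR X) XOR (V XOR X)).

V | X | Output
--------------
0 | 0 | 1
0 | 1 | 1
1 | 0 | 1
1 | 1 | 0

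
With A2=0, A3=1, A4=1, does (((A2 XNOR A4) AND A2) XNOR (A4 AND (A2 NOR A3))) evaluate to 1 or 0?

Substituting: (((0 XNOR 1) AND 0) XNOR (1 AND (0 NOR 1)))
= 1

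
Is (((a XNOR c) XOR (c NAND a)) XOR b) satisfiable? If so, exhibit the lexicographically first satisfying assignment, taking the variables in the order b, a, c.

b=0, a=0, c=1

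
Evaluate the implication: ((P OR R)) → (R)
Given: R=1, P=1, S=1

Antecedent ((P OR R)) = 1; consequent (R) = 1.
1 → 1 = 1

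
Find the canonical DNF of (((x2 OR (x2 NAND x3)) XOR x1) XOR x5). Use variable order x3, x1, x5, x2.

(NOT x3 AND NOT x1 AND NOT x5 AND NOT x2) OR (NOT x3 AND NOT x1 AND NOT x5 AND x2) OR (NOT x3 AND x1 AND x5 AND NOT x2) OR (NOT x3 AND x1 AND x5 AND x2) OR (x3 AND NOT x1 AND NOT x5 AND NOT x2) OR (x3 AND NOT x1 AND NOT x5 AND x2) OR (x3 AND x1 AND x5 AND NOT x2) OR (x3 AND x1 AND x5 AND x2)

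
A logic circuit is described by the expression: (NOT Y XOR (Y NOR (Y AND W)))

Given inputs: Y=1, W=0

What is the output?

Substituting: (NOT 1 XOR (1 NOR (1 AND 0)))
= 0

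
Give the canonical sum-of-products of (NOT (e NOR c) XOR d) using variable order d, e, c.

Σm(1, 2, 3, 4) = (NOT d AND NOT e AND c) OR (NOT d AND e AND NOT c) OR (NOT d AND e AND c) OR (d AND NOT e AND NOT c)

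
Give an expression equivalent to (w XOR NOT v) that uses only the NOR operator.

((((w NOR (v NOR v)) NOR (w NOR (v NOR v))) NOR ((w NOR (v NOR v)) NOR (w NOR (v NOR v)))) NOR ((((w NOR w) NOR ((v NOR v) NOR (v NOR v))) NOR ((w NOR w) NOR ((v NOR v) NOR (v NOR v)))) NOR (((w NOR w) NOR ((v NOR v) NOR (v NOR v))) NOR ((w NOR w) NOR ((v NOR v) NOR (v NOR v))))))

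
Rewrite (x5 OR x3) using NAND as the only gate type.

((x5 NAND x5) NAND (x3 NAND x3))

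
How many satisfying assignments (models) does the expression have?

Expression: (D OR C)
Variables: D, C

Satisfying assignments: (0,1), (1,0), (1,1)
Count: 3 out of 4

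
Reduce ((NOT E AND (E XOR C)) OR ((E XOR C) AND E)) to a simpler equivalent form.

By distribution ((E AND v) OR (E AND NOT v) = E):
= (E XOR C)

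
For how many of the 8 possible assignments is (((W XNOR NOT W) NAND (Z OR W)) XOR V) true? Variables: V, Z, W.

Satisfying assignments: (0,0,0), (0,0,1), (0,1,0), (0,1,1)
Count: 4 out of 8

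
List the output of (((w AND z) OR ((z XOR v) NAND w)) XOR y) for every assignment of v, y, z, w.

v | y | z | w | Output
----------------------
0 | 0 | 0 | 0 | 1
0 | 0 | 0 | 1 | 1
0 | 0 | 1 | 0 | 1
0 | 0 | 1 | 1 | 1
0 | 1 | 0 | 0 | 0
0 | 1 | 0 | 1 | 0
0 | 1 | 1 | 0 | 0
0 | 1 | 1 | 1 | 0
1 | 0 | 0 | 0 | 1
1 | 0 | 0 | 1 | 0
1 | 0 | 1 | 0 | 1
1 | 0 | 1 | 1 | 1
1 | 1 | 0 | 0 | 0
1 | 1 | 0 | 1 | 1
1 | 1 | 1 | 0 | 0
1 | 1 | 1 | 1 | 0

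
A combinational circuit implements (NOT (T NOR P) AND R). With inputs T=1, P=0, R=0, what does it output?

Substituting: (NOT (1 NOR 0) AND 0)
= 0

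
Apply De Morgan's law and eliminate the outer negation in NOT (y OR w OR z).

NOT y AND NOT w AND NOT z
De Morgan's: NOT(OR of terms) = AND of negations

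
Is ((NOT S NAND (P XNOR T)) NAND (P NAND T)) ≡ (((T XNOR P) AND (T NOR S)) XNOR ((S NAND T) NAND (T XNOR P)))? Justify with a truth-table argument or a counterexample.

No. Counterexample: with T=0, P=0, S=0, Expression 1 = 1 but Expression 2 = 0.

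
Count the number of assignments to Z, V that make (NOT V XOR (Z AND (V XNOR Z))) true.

Satisfying assignments: (0,0), (1,0), (1,1)
Count: 3 out of 4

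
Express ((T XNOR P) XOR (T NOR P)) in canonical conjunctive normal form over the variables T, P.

(T OR P) AND (T OR NOT P) AND (NOT T OR P)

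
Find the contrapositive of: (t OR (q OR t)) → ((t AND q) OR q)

Contrapositive: NOT ((t AND q) OR q) → NOT (t OR (q OR t))
Note: A statement and its contrapositive are logically equivalent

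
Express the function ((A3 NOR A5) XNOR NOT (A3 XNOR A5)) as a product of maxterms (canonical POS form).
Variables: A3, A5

ΠM(0, 1, 2) = (A3 OR A5) AND (A3 OR NOT A5) AND (NOT A3 OR A5)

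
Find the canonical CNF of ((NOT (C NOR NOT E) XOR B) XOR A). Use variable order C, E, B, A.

(C OR E OR B OR NOT A) AND (C OR E OR NOT B OR A) AND (C OR NOT E OR B OR A) AND (C OR NOT E OR NOT B OR NOT A) AND (NOT C OR E OR B OR NOT A) AND (NOT C OR E OR NOT B OR A) AND (NOT C OR NOT E OR B OR NOT A) AND (NOT C OR NOT E OR NOT B OR A)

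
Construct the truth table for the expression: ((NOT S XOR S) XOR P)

S | P | Output
--------------
0 | 0 | 1
0 | 1 | 0
1 | 0 | 1
1 | 1 | 0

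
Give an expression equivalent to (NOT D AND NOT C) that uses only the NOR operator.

(((D NOR D) NOR (D NOR D)) NOR ((C NOR C) NOR (C NOR C)))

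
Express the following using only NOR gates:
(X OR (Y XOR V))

((X NOR ((((Y NOR V) NOR (Y NOR V)) NOR ((Y NOR V) NOR (Y NOR V))) NOR ((((Y NOR Y) NOR (V NOR V)) NOR ((Y NOR Y) NOR (V NOR V))) NOR (((Y NOR Y) NOR (V NOR V)) NOR ((Y NOR Y) NOR (V NOR V)))))) NOR (X NOR ((((Y NOR V) NOR (Y NOR V)) NOR ((Y NOR V) NOR (Y NOR V))) NOR ((((Y NOR Y) NOR (V NOR V)) NOR ((Y NOR Y) NOR (V NOR V))) NOR (((Y NOR Y) NOR (V NOR V)) NOR ((Y NOR Y) NOR (V NOR V)))))))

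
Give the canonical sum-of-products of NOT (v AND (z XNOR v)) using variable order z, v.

Σm(0, 1, 2) = (NOT z AND NOT v) OR (NOT z AND v) OR (z AND NOT v)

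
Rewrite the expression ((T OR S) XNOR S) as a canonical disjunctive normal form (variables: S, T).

(NOT S AND NOT T) OR (S AND NOT T) OR (S AND T)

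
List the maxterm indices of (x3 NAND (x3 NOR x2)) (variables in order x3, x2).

ΠM() = TRUE (no maxterms)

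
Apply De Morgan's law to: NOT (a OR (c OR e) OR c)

NOT a AND NOT (c OR e) AND NOT c
De Morgan's: NOT(OR of terms) = AND of negations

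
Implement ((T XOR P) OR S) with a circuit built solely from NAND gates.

((((T NAND (T NAND P)) NAND (P NAND (T NAND P))) NAND ((T NAND (T NAND P)) NAND (P NAND (T NAND P)))) NAND (S NAND S))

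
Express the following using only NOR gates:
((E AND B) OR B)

((((E NOR E) NOR (B NOR B)) NOR B) NOR (((E NOR E) NOR (B NOR B)) NOR B))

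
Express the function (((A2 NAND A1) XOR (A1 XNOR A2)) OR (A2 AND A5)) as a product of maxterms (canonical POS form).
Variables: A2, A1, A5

ΠM(0, 1) = (A2 OR A1 OR A5) AND (A2 OR A1 OR NOT A5)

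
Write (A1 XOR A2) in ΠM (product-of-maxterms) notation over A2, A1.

ΠM(0, 3) = (A2 OR A1) AND (NOT A2 OR NOT A1)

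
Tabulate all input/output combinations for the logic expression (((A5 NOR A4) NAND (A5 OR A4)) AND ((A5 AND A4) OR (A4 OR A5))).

A4 | A5 | Output
----------------
0 | 0 | 0
0 | 1 | 1
1 | 0 | 1
1 | 1 | 1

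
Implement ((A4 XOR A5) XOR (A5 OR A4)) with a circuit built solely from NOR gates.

((((((((A4 NOR A5) NOR (A4 NOR A5)) NOR ((A4 NOR A5) NOR (A4 NOR A5))) NOR ((((A4 NOR A4) NOR (A5 NOR A5)) NOR ((A4 NOR A4) NOR (A5 NOR A5))) NOR (((A4 NOR A4) NOR (A5 NOR A5)) NOR ((A4 NOR A4) NOR (A5 NOR A5))))) NOR ((A5 NOR A4) NOR (A5 NOR A4))) NOR (((((A4 NOR A5) NOR (A4 NOR A5)) NOR ((A4 NOR A5) NOR (A4 NOR A5))) NOR ((((A4 NOR A4) NOR (A5 NOR A5)) NOR ((A4 NOR A4) NOR (A5 NOR A5))) NOR (((A4 NOR A4) NOR (A5 NOR A5)) NOR ((A4 NOR A4) NOR (A5 NOR A5))))) NOR ((A5 NOR A4) NOR (A5 NOR A4)))) NOR ((((((A4 NOR A5) NOR (A4 NOR A5)) NOR ((A4 NOR A5) NOR (A4 NOR A5))) NOR ((((A4 NOR A4) NOR (A5 NOR A5)) NOR ((A4 NOR A4) NOR (A5 NOR A5))) NOR (((A4 NOR A4) NOR (A5 NOR A5)) NOR ((A4 NOR A4) NOR (A5 NOR A5))))) NOR ((A5 NOR A4) NOR (A5 NOR A4))) NOR (((((A4 NOR A5) NOR (A4 NOR A5)) NOR ((A4 NOR A5) NOR (A4 NOR A5))) NOR ((((A4 NOR A4) NOR (A5 NOR A5)) NOR ((A4 NOR A4) NOR (A5 NOR A5))) NOR (((A4 NOR A4) NOR (A5 NOR A5)) NOR ((A4 NOR A4) NOR (A5 NOR A5))))) NOR ((A5 NOR A4) NOR (A5 NOR A4))))) NOR ((((((((A4 NOR A5) NOR (A4 NOR A5)) NOR ((A4 NOR A5) NOR (A4 NOR A5))) NOR ((((A4 NOR A4) NOR (A5 NOR A5)) NOR ((A4 NOR A4) NOR (A5 NOR A5))) NOR (((A4 NOR A4) NOR (A5 NOR A5)) NOR ((A4 NOR A4) NOR (A5 NOR A5))))) NOR ((((A4 NOR A5) NOR (A4 NOR A5)) NOR ((A4 NOR A5) NOR (A4 NOR A5))) NOR ((((A4 NOR A4) NOR (A5 NOR A5)) NOR ((A4 NOR A4) NOR (A5 NOR A5))) NOR (((A4 NOR A4) NOR (A5 NOR A5)) NOR ((A4 NOR A4) NOR (A5 NOR A5)))))) NOR (((A5 NOR A4) NOR (A5 NOR A4)) NOR ((A5 NOR A4) NOR (A5 NOR A4)))) NOR ((((((A4 NOR A5) NOR (A4 NOR A5)) NOR ((A4 NOR A5) NOR (A4 NOR A5))) NOR ((((A4 NOR A4) NOR (A5 NOR A5)) NOR ((A4 NOR A4) NOR (A5 NOR A5))) NOR (((A4 NOR A4) NOR (A5 NOR A5)) NOR ((A4 NOR A4) NOR (A5 NOR A5))))) NOR ((((A4 NOR A5) NOR (A4 NOR A5)) NOR ((A4 NOR A5) NOR (A4 NOR A5))) NOR ((((A4 NOR A4) NOR (A5 NOR A5)) NOR ((A4 NOR A4) NOR (A5 NOR A5))) NOR (((A4 NOR A4) NOR (A5 NOR A5)) NOR ((A4 NOR A4) NOR (A5 NOR A5)))))) NOR (((A5 NOR A4) NOR (A5 NOR A4)) NOR ((A5 NOR A4) NOR (A5 NOR A4))))) NOR (((((((A4 NOR A5) NOR (A4 NOR A5)) NOR ((A4 NOR A5) NOR (A4 NOR A5))) NOR ((((A4 NOR A4) NOR (A5 NOR A5)) NOR ((A4 NOR A4) NOR (A5 NOR A5))) NOR (((A4 NOR A4) NOR (A5 NOR A5)) NOR ((A4 NOR A4) NOR (A5 NOR A5))))) NOR ((((A4 NOR A5) NOR (A4 NOR A5)) NOR ((A4 NOR A5) NOR (A4 NOR A5))) NOR ((((A4 NOR A4) NOR (A5 NOR A5)) NOR ((A4 NOR A4) NOR (A5 NOR A5))) NOR (((A4 NOR A4) NOR (A5 NOR A5)) NOR ((A4 NOR A4) NOR (A5 NOR A5)))))) NOR (((A5 NOR A4) NOR (A5 NOR A4)) NOR ((A5 NOR A4) NOR (A5 NOR A4)))) NOR ((((((A4 NOR A5) NOR (A4 NOR A5)) NOR ((A4 NOR A5) NOR (A4 NOR A5))) NOR ((((A4 NOR A4) NOR (A5 NOR A5)) NOR ((A4 NOR A4) NOR (A5 NOR A5))) NOR (((A4 NOR A4) NOR (A5 NOR A5)) NOR ((A4 NOR A4) NOR (A5 NOR A5))))) NOR ((((A4 NOR A5) NOR (A4 NOR A5)) NOR ((A4 NOR A5) NOR (A4 NOR A5))) NOR ((((A4 NOR A4) NOR (A5 NOR A5)) NOR ((A4 NOR A4) NOR (A5 NOR A5))) NOR (((A4 NOR A4) NOR (A5 NOR A5)) NOR ((A4 NOR A4) NOR (A5 NOR A5)))))) NOR (((A5 NOR A4) NOR (A5 NOR A4)) NOR ((A5 NOR A4) NOR (A5 NOR A4)))))))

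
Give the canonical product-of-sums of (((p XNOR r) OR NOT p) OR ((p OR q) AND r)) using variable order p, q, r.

ΠM(4, 6) = (NOT p OR q OR r) AND (NOT p OR NOT q OR r)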